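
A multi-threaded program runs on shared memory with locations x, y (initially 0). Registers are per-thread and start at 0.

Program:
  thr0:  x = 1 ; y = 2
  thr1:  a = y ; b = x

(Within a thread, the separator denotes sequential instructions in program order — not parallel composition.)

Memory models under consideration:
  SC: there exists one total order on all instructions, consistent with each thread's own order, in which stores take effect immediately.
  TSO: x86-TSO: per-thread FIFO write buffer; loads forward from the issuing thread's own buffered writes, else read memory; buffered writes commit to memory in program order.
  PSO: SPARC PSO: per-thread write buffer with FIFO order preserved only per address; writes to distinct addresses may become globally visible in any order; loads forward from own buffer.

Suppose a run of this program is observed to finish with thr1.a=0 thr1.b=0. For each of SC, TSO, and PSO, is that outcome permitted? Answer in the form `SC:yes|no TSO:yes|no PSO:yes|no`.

outcome vector order: (thr1.a,thr1.b)
[SC] allowed = {0/0, 0/1, 2/1}
[TSO] allowed = {0/0, 0/1, 2/1}
[PSO] allowed = {0/0, 0/1, 2/0, 2/1}
target 0/0 ∈ {SC,TSO,PSO}

SC:yes TSO:yes PSO:yes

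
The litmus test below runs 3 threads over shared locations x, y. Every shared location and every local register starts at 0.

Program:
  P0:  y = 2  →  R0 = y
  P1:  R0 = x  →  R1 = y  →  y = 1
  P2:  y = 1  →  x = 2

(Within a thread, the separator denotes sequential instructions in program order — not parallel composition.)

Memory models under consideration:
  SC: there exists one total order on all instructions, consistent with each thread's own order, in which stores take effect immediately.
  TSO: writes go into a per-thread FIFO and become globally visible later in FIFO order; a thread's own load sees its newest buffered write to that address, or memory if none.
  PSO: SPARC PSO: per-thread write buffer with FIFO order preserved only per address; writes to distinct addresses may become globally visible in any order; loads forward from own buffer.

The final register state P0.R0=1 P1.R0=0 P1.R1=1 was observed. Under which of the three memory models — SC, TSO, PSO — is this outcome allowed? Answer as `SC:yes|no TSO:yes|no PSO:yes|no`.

SC:yes TSO:yes PSO:yes

outcome vector order: (P0.R0,P1.R0,P1.R1)
[SC] allowed = {(1,0,0) (1,0,1) (1,0,2) (1,2,1) (1,2,2) (2,0,0) (2,0,1) (2,0,2) (2,2,1) (2,2,2)}
[TSO] allowed = {(1,0,0) (1,0,1) (1,0,2) (1,2,1) (1,2,2) (2,0,0) (2,0,1) (2,0,2) (2,2,1) (2,2,2)}
[PSO] allowed = {(1,0,0) (1,0,1) (1,0,2) (1,2,0) (1,2,1) (1,2,2) (2,0,0) (2,0,1) (2,0,2) (2,2,0) (2,2,1) (2,2,2)}
target (1,0,1) ∈ {SC,TSO,PSO}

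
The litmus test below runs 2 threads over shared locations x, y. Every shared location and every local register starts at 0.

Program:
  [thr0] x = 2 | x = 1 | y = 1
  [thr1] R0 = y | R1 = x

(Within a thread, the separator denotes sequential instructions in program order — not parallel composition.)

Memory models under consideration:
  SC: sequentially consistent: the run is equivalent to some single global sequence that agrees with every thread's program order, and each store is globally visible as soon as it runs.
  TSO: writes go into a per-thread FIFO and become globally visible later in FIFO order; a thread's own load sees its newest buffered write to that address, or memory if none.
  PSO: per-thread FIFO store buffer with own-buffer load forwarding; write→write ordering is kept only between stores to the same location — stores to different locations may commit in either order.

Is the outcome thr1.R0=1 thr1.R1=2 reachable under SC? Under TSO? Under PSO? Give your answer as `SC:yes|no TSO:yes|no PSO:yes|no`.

SC:no TSO:no PSO:yes

outcome vector order: (thr1.R0,thr1.R1)
under SC → 00 01 02 11
under TSO → 00 01 02 11
under PSO → 00 01 02 10 11 12
target 12 ∈ {PSO}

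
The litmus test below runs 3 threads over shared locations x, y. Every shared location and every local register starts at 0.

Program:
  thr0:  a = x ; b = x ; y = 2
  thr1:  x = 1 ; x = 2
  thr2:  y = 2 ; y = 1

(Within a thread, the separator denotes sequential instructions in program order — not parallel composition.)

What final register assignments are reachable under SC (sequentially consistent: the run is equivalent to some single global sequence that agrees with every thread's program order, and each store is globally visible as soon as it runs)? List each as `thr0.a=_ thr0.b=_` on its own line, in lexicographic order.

thr0.a=0 thr0.b=0
thr0.a=0 thr0.b=1
thr0.a=0 thr0.b=2
thr0.a=1 thr0.b=1
thr0.a=1 thr0.b=2
thr0.a=2 thr0.b=2

outcome vector order: (thr0.a,thr0.b)
|SC outcomes| = 6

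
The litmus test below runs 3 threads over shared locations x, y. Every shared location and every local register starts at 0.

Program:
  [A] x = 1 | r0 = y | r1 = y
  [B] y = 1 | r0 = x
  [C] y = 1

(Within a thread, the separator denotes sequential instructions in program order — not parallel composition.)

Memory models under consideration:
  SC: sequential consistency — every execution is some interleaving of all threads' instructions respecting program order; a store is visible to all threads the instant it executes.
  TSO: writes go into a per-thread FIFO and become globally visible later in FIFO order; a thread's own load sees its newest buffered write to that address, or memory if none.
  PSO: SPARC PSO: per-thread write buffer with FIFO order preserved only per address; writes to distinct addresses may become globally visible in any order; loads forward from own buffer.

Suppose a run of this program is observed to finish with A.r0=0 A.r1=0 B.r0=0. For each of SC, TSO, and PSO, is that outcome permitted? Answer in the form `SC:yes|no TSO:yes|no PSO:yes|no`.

SC:no TSO:yes PSO:yes

outcome vector order: (A.r0,A.r1,B.r0)
SC (4): 001 011 110 111
TSO (6): 000 001 010 011 110 111
PSO (6): 000 001 010 011 110 111
target 000 ∈ {TSO,PSO}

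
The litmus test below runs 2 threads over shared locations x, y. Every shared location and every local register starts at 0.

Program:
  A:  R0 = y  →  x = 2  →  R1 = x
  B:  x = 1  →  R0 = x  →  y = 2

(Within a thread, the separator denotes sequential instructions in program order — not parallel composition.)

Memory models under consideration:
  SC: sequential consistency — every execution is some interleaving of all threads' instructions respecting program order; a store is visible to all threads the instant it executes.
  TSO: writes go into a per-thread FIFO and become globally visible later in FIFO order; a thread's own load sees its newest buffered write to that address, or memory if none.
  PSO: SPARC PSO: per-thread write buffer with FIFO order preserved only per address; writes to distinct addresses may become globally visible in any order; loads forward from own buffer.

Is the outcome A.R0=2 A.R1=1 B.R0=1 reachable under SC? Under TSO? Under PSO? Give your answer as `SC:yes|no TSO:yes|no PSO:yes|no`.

SC:no TSO:no PSO:yes

outcome vector order: (A.R0,A.R1,B.R0)
SC: 4 outcomes — {(0,1,1); (0,2,1); (0,2,2); (2,2,1)}
TSO: 4 outcomes — {(0,1,1); (0,2,1); (0,2,2); (2,2,1)}
PSO: 5 outcomes — {(0,1,1); (0,2,1); (0,2,2); (2,1,1); (2,2,1)}
target (2,1,1) ∈ {PSO}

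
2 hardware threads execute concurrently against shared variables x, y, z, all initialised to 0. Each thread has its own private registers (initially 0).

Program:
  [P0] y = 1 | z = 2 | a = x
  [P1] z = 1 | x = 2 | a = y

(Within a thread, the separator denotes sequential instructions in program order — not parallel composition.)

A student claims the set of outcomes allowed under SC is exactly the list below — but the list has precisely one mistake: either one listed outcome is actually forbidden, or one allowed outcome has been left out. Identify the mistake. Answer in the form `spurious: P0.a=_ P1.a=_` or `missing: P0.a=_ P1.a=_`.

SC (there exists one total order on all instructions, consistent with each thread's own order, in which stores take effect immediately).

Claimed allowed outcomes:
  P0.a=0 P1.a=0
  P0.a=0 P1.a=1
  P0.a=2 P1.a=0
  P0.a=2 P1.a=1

spurious: P0.a=0 P1.a=0

outcome vector order: (P0.a,P1.a)
under SC → 0/1 2/0 2/1
claimed∖SC = {0/0}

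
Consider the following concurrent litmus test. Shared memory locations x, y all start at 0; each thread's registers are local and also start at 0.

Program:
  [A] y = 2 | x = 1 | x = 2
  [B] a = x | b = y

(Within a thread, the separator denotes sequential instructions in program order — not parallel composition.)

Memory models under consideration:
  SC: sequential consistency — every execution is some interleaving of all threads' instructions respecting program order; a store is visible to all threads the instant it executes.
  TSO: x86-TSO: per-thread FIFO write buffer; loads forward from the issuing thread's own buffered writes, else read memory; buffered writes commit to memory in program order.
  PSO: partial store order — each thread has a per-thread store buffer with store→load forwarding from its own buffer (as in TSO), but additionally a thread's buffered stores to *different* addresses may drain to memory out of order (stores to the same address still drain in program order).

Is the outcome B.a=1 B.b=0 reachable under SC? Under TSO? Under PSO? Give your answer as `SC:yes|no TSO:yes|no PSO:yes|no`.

outcome vector order: (B.a,B.b)
SC: 4 outcomes — {(0,0), (0,2), (1,2), (2,2)}
TSO: 4 outcomes — {(0,0), (0,2), (1,2), (2,2)}
PSO: 6 outcomes — {(0,0), (0,2), (1,0), (1,2), (2,0), (2,2)}
target (1,0) ∈ {PSO}

SC:no TSO:no PSO:yes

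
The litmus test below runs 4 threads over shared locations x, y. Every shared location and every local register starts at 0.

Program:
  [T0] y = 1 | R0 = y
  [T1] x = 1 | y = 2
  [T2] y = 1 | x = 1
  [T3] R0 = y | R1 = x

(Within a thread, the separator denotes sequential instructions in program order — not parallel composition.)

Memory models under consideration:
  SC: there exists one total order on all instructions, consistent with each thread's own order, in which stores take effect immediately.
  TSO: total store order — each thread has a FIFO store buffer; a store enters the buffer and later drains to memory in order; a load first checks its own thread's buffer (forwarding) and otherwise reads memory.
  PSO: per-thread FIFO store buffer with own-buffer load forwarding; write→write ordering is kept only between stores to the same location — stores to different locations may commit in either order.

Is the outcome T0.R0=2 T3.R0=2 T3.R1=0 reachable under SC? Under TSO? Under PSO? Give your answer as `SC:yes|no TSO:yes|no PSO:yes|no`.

SC:no TSO:no PSO:yes

outcome vector order: (T0.R0,T3.R0,T3.R1)
SC (10): <1 0 0>; <1 0 1>; <1 1 0>; <1 1 1>; <1 2 1>; <2 0 0>; <2 0 1>; <2 1 0>; <2 1 1>; <2 2 1>
TSO (10): <1 0 0>; <1 0 1>; <1 1 0>; <1 1 1>; <1 2 1>; <2 0 0>; <2 0 1>; <2 1 0>; <2 1 1>; <2 2 1>
PSO (12): <1 0 0>; <1 0 1>; <1 1 0>; <1 1 1>; <1 2 0>; <1 2 1>; <2 0 0>; <2 0 1>; <2 1 0>; <2 1 1>; <2 2 0>; <2 2 1>
target <2 2 0> ∈ {PSO}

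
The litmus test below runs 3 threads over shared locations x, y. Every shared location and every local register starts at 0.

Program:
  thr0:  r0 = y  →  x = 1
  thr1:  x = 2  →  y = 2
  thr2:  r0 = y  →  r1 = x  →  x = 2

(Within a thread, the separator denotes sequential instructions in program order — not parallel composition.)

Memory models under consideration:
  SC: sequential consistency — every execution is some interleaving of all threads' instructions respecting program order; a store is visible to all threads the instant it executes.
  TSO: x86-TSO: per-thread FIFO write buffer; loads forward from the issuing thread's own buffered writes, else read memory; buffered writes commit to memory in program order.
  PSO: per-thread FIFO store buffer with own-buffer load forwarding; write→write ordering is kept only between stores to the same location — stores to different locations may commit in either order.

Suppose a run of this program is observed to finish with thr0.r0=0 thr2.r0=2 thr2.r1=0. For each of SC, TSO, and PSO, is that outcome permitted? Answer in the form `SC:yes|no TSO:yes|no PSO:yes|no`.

SC:no TSO:no PSO:yes

outcome vector order: (thr0.r0,thr2.r0,thr2.r1)
[SC] allowed = {000 001 002 021 022 200 201 202 221 222}
[TSO] allowed = {000 001 002 021 022 200 201 202 221 222}
[PSO] allowed = {000 001 002 020 021 022 200 201 202 220 221 222}
target 020 ∈ {PSO}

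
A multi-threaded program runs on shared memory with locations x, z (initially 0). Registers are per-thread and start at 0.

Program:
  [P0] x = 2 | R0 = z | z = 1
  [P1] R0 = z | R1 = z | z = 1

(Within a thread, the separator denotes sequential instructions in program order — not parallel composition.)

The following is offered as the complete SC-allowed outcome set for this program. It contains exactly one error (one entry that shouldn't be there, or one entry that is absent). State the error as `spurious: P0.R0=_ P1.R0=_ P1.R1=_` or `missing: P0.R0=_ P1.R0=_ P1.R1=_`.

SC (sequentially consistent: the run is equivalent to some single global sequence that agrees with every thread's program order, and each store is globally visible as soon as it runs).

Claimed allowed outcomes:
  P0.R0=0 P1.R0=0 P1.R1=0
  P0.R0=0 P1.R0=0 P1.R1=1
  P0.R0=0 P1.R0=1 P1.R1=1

missing: P0.R0=1 P1.R0=0 P1.R1=0

outcome vector order: (P0.R0,P1.R0,P1.R1)
under SC → (0,0,0); (0,0,1); (0,1,1); (1,0,0)
SC∖claimed = {(1,0,0)}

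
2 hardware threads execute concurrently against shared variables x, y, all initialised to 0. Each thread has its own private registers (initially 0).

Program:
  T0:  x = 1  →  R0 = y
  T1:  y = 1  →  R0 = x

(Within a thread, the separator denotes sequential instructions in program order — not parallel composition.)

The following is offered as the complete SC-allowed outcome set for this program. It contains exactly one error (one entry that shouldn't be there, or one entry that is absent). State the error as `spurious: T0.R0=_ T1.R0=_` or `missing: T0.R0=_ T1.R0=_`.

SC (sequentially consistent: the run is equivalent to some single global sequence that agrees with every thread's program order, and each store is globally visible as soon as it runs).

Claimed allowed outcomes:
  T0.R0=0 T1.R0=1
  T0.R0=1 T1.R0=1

outcome vector order: (T0.R0,T1.R0)
[SC] allowed = {01; 10; 11}
SC∖claimed = {10}

missing: T0.R0=1 T1.R0=0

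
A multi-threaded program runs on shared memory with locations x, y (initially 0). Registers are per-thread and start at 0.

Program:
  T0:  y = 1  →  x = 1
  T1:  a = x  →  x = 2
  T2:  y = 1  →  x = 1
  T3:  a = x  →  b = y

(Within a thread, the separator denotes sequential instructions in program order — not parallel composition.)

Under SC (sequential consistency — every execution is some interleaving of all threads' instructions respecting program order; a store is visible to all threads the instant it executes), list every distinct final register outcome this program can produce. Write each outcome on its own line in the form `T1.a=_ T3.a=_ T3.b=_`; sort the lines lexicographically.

T1.a=0 T3.a=0 T3.b=0
T1.a=0 T3.a=0 T3.b=1
T1.a=0 T3.a=1 T3.b=1
T1.a=0 T3.a=2 T3.b=0
T1.a=0 T3.a=2 T3.b=1
T1.a=1 T3.a=0 T3.b=0
T1.a=1 T3.a=0 T3.b=1
T1.a=1 T3.a=1 T3.b=1
T1.a=1 T3.a=2 T3.b=1

outcome vector order: (T1.a,T3.a,T3.b)
|SC outcomes| = 9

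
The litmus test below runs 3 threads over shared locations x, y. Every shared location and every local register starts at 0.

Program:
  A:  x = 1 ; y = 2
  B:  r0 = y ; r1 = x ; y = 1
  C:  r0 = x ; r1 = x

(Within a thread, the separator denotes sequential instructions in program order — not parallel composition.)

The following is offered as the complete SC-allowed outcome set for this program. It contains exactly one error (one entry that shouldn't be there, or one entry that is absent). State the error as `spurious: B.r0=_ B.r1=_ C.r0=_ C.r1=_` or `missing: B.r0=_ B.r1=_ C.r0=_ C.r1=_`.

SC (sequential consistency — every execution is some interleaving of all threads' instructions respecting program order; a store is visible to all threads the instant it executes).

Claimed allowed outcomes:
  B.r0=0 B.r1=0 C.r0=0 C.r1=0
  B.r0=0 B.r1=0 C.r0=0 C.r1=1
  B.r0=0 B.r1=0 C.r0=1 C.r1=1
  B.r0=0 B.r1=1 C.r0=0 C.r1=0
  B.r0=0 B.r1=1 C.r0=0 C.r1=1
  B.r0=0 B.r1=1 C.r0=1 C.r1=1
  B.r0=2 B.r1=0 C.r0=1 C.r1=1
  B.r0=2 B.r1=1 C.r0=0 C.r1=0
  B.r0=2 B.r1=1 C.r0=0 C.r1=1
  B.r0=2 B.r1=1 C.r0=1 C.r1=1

outcome vector order: (B.r0,B.r1,C.r0,C.r1)
SC: 9 outcomes — {0000 0001 0011 0100 0101 0111 2100 2101 2111}
claimed∖SC = {2011}

spurious: B.r0=2 B.r1=0 C.r0=1 C.r1=1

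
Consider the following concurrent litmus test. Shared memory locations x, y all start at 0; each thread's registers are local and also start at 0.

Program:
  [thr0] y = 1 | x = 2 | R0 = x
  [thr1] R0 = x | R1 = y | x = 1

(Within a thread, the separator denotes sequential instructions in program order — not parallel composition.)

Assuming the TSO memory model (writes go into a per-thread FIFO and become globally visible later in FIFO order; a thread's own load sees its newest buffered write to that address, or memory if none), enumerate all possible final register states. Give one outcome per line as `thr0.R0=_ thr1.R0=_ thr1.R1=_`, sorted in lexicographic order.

outcome vector order: (thr0.R0,thr1.R0,thr1.R1)
|TSO outcomes| = 6

thr0.R0=1 thr1.R0=0 thr1.R1=0
thr0.R0=1 thr1.R0=0 thr1.R1=1
thr0.R0=1 thr1.R0=2 thr1.R1=1
thr0.R0=2 thr1.R0=0 thr1.R1=0
thr0.R0=2 thr1.R0=0 thr1.R1=1
thr0.R0=2 thr1.R0=2 thr1.R1=1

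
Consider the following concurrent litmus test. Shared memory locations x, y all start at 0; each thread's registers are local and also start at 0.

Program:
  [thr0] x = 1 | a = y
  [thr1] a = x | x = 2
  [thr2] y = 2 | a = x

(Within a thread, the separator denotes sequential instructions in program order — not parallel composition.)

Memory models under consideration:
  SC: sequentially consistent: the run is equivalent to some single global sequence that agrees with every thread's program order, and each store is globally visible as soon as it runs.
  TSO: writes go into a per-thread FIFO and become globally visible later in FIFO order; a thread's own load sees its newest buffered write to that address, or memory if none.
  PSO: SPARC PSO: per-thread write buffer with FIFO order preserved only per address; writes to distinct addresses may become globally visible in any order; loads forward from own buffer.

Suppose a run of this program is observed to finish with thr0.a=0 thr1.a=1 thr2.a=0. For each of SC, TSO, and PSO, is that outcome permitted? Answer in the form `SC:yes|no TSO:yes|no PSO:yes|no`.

SC:no TSO:yes PSO:yes

outcome vector order: (thr0.a,thr1.a,thr2.a)
SC (10): <0 0 1>, <0 0 2>, <0 1 1>, <0 1 2>, <2 0 0>, <2 0 1>, <2 0 2>, <2 1 0>, <2 1 1>, <2 1 2>
TSO (12): <0 0 0>, <0 0 1>, <0 0 2>, <0 1 0>, <0 1 1>, <0 1 2>, <2 0 0>, <2 0 1>, <2 0 2>, <2 1 0>, <2 1 1>, <2 1 2>
PSO (12): <0 0 0>, <0 0 1>, <0 0 2>, <0 1 0>, <0 1 1>, <0 1 2>, <2 0 0>, <2 0 1>, <2 0 2>, <2 1 0>, <2 1 1>, <2 1 2>
target <0 1 0> ∈ {TSO,PSO}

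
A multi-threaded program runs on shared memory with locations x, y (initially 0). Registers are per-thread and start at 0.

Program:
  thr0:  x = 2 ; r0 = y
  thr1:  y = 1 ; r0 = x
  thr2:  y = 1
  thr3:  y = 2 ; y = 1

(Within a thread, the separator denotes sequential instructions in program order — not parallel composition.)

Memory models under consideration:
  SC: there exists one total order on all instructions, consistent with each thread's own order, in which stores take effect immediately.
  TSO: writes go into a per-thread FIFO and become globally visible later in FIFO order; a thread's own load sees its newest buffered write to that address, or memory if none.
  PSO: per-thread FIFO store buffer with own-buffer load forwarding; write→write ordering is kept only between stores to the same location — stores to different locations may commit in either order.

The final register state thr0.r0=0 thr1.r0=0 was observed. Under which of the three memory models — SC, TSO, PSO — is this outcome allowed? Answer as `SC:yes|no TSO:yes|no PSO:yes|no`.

outcome vector order: (thr0.r0,thr1.r0)
under SC → 02; 10; 12; 20; 22
under TSO → 00; 02; 10; 12; 20; 22
under PSO → 00; 02; 10; 12; 20; 22
target 00 ∈ {TSO,PSO}

SC:no TSO:yes PSO:yes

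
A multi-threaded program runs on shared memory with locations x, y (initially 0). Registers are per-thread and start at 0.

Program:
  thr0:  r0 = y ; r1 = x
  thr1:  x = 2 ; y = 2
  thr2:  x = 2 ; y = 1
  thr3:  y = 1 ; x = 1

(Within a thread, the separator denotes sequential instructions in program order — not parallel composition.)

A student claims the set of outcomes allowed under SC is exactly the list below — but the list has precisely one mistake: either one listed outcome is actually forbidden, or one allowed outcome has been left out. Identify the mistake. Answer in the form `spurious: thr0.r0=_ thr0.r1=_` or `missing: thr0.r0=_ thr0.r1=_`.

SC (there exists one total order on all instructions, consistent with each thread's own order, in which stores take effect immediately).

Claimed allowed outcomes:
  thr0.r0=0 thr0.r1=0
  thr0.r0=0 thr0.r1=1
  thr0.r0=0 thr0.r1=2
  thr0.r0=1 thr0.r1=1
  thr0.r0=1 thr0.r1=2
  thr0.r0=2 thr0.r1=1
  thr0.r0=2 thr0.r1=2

outcome vector order: (thr0.r0,thr0.r1)
[SC] allowed = {<0 0>, <0 1>, <0 2>, <1 0>, <1 1>, <1 2>, <2 1>, <2 2>}
SC∖claimed = {<1 0>}

missing: thr0.r0=1 thr0.r1=0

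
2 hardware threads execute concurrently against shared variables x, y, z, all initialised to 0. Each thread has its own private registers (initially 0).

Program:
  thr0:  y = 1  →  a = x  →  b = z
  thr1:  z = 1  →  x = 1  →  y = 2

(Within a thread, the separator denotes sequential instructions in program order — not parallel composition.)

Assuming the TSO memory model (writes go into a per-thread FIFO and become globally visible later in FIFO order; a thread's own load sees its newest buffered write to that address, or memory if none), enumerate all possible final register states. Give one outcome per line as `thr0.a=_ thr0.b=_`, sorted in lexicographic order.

outcome vector order: (thr0.a,thr0.b)
|TSO outcomes| = 3

thr0.a=0 thr0.b=0
thr0.a=0 thr0.b=1
thr0.a=1 thr0.b=1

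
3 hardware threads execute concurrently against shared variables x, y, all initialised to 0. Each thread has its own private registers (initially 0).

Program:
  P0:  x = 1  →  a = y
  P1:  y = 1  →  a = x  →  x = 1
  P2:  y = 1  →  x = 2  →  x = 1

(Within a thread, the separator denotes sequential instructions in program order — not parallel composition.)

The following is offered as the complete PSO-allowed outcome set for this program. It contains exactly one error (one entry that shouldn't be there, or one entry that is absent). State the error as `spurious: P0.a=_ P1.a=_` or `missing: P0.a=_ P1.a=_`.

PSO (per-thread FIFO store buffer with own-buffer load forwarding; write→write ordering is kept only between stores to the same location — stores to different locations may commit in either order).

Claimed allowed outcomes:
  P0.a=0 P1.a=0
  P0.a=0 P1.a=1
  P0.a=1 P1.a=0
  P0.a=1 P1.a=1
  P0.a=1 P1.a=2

missing: P0.a=0 P1.a=2

outcome vector order: (P0.a,P1.a)
under PSO → 0/0, 0/1, 0/2, 1/0, 1/1, 1/2
PSO∖claimed = {0/2}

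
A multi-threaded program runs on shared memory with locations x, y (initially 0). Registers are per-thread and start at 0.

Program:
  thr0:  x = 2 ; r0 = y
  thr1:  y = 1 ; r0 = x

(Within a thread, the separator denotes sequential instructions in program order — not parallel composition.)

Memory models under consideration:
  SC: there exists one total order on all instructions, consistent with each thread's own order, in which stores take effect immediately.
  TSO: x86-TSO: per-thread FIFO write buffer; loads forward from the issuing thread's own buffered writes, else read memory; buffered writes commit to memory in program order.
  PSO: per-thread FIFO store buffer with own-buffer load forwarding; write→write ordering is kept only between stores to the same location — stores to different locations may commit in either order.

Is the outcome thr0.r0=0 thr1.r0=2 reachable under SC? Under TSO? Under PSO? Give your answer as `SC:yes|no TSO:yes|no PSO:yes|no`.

SC:yes TSO:yes PSO:yes

outcome vector order: (thr0.r0,thr1.r0)
under SC → 02 10 12
under TSO → 00 02 10 12
under PSO → 00 02 10 12
target 02 ∈ {SC,TSO,PSO}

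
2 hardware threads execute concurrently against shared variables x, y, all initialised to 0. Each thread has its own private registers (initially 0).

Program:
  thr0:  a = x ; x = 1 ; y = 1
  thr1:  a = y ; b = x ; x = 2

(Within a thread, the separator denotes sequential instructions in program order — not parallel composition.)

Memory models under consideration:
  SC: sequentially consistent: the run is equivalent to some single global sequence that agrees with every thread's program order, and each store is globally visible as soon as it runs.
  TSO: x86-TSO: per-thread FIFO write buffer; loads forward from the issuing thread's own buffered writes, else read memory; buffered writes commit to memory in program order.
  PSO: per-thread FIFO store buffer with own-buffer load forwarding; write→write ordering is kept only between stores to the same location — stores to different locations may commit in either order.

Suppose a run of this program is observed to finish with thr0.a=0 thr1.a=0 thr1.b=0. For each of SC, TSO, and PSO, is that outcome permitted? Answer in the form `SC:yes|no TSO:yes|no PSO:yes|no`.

SC:yes TSO:yes PSO:yes

outcome vector order: (thr0.a,thr1.a,thr1.b)
[SC] allowed = {(0,0,0) (0,0,1) (0,1,1) (2,0,0)}
[TSO] allowed = {(0,0,0) (0,0,1) (0,1,1) (2,0,0)}
[PSO] allowed = {(0,0,0) (0,0,1) (0,1,0) (0,1,1) (2,0,0)}
target (0,0,0) ∈ {SC,TSO,PSO}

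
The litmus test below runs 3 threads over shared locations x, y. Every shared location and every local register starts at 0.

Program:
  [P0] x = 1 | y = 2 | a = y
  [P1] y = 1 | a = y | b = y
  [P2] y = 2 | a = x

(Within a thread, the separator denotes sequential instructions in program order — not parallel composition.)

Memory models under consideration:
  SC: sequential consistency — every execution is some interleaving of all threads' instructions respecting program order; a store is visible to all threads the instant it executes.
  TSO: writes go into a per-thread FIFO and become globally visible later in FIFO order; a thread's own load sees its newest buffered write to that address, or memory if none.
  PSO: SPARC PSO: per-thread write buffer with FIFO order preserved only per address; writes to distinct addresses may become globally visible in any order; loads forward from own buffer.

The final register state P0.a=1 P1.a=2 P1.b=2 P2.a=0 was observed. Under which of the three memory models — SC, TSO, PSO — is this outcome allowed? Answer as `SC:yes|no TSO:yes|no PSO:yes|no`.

outcome vector order: (P0.a,P1.a,P1.b,P2.a)
under SC → <1 1 1 0>; <1 1 1 1>; <1 1 2 1>; <1 2 2 1>; <2 1 1 0>; <2 1 1 1>; <2 1 2 0>; <2 1 2 1>; <2 2 2 0>; <2 2 2 1>
under TSO → <1 1 1 0>; <1 1 1 1>; <1 1 2 0>; <1 1 2 1>; <1 2 2 0>; <1 2 2 1>; <2 1 1 0>; <2 1 1 1>; <2 1 2 0>; <2 1 2 1>; <2 2 2 0>; <2 2 2 1>
under PSO → <1 1 1 0>; <1 1 1 1>; <1 1 2 0>; <1 1 2 1>; <1 2 2 0>; <1 2 2 1>; <2 1 1 0>; <2 1 1 1>; <2 1 2 0>; <2 1 2 1>; <2 2 2 0>; <2 2 2 1>
target <1 2 2 0> ∈ {TSO,PSO}

SC:no TSO:yes PSO:yes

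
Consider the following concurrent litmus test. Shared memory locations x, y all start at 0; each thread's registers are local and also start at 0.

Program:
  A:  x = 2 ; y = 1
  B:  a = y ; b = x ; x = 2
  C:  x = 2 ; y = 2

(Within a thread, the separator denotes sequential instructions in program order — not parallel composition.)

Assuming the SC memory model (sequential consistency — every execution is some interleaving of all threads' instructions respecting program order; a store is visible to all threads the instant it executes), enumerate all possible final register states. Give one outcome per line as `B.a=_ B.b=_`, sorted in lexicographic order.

outcome vector order: (B.a,B.b)
|SC outcomes| = 4

B.a=0 B.b=0
B.a=0 B.b=2
B.a=1 B.b=2
B.a=2 B.b=2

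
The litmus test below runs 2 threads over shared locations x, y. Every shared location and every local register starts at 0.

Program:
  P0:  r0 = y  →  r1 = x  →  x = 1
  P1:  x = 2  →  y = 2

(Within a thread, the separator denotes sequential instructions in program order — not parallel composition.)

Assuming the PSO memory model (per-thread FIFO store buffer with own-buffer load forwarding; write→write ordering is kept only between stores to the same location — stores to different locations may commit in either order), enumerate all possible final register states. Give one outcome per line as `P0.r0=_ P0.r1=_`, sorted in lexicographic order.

outcome vector order: (P0.r0,P0.r1)
|PSO outcomes| = 4

P0.r0=0 P0.r1=0
P0.r0=0 P0.r1=2
P0.r0=2 P0.r1=0
P0.r0=2 P0.r1=2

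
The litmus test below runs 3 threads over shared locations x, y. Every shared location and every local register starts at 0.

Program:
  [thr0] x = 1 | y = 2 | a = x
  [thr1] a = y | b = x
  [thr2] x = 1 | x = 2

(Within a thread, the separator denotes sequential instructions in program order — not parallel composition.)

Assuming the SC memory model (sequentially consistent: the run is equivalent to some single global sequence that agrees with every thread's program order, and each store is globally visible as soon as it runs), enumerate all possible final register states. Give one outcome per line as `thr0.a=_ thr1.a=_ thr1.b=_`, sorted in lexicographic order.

thr0.a=1 thr1.a=0 thr1.b=0
thr0.a=1 thr1.a=0 thr1.b=1
thr0.a=1 thr1.a=0 thr1.b=2
thr0.a=1 thr1.a=2 thr1.b=1
thr0.a=1 thr1.a=2 thr1.b=2
thr0.a=2 thr1.a=0 thr1.b=0
thr0.a=2 thr1.a=0 thr1.b=1
thr0.a=2 thr1.a=0 thr1.b=2
thr0.a=2 thr1.a=2 thr1.b=1
thr0.a=2 thr1.a=2 thr1.b=2

outcome vector order: (thr0.a,thr1.a,thr1.b)
|SC outcomes| = 10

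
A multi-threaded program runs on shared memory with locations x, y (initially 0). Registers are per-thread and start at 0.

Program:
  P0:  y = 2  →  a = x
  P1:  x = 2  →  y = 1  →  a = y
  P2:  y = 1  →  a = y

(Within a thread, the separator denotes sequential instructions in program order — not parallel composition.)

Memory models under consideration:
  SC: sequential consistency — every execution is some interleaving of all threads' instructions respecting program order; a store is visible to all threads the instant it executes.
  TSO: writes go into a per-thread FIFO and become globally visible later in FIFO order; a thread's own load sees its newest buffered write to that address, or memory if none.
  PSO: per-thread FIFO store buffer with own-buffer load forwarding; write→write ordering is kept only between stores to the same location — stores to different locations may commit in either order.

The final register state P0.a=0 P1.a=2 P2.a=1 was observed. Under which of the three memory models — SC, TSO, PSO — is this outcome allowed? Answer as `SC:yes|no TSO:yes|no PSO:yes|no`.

SC:no TSO:yes PSO:yes

outcome vector order: (P0.a,P1.a,P2.a)
SC: 6 outcomes — {<0 1 1> <0 1 2> <2 1 1> <2 1 2> <2 2 1> <2 2 2>}
TSO: 8 outcomes — {<0 1 1> <0 1 2> <0 2 1> <0 2 2> <2 1 1> <2 1 2> <2 2 1> <2 2 2>}
PSO: 8 outcomes — {<0 1 1> <0 1 2> <0 2 1> <0 2 2> <2 1 1> <2 1 2> <2 2 1> <2 2 2>}
target <0 2 1> ∈ {TSO,PSO}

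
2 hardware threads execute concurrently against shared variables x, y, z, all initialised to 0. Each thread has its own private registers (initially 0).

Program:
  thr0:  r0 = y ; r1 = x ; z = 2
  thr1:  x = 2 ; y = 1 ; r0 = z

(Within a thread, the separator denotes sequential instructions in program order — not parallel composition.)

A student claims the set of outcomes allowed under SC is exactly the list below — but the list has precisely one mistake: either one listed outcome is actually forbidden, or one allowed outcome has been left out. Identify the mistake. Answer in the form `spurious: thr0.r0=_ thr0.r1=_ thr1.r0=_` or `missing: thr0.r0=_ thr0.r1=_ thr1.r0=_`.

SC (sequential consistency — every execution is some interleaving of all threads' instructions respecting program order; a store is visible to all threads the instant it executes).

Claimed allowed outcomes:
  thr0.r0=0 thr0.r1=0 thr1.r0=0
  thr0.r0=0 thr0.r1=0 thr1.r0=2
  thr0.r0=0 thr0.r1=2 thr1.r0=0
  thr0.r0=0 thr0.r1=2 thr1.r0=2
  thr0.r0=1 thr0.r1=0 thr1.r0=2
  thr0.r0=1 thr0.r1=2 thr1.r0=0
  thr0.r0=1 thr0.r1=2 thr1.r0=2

outcome vector order: (thr0.r0,thr0.r1,thr1.r0)
[SC] allowed = {000; 002; 020; 022; 120; 122}
claimed∖SC = {102}

spurious: thr0.r0=1 thr0.r1=0 thr1.r0=2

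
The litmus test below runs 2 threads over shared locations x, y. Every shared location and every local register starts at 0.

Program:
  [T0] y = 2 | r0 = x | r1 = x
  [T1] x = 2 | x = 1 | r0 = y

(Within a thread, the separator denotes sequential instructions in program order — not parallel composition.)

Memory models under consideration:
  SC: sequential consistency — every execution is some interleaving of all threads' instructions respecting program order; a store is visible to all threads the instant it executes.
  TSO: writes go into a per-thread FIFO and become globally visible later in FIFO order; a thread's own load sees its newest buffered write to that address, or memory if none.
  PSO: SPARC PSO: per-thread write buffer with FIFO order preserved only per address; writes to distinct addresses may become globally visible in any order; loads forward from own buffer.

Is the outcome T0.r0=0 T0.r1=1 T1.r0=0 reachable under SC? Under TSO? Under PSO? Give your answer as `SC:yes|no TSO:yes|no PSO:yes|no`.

SC:no TSO:yes PSO:yes

outcome vector order: (T0.r0,T0.r1,T1.r0)
under SC → 002 012 022 110 112 212 222
under TSO → 000 002 010 012 020 022 110 112 210 212 220 222
under PSO → 000 002 010 012 020 022 110 112 210 212 220 222
target 010 ∈ {TSO,PSO}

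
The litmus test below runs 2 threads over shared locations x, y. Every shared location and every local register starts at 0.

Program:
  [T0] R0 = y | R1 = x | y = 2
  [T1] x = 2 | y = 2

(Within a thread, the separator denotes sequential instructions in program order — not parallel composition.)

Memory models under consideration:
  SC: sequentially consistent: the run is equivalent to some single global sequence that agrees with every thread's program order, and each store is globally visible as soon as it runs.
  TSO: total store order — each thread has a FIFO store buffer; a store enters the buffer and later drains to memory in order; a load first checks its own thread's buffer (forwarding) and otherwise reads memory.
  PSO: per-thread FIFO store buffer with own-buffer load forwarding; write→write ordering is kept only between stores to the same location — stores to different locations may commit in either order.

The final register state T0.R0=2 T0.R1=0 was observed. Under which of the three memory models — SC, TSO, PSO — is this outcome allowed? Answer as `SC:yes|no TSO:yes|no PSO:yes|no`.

outcome vector order: (T0.R0,T0.R1)
SC (3): <0 0>; <0 2>; <2 2>
TSO (3): <0 0>; <0 2>; <2 2>
PSO (4): <0 0>; <0 2>; <2 0>; <2 2>
target <2 0> ∈ {PSO}

SC:no TSO:no PSO:yes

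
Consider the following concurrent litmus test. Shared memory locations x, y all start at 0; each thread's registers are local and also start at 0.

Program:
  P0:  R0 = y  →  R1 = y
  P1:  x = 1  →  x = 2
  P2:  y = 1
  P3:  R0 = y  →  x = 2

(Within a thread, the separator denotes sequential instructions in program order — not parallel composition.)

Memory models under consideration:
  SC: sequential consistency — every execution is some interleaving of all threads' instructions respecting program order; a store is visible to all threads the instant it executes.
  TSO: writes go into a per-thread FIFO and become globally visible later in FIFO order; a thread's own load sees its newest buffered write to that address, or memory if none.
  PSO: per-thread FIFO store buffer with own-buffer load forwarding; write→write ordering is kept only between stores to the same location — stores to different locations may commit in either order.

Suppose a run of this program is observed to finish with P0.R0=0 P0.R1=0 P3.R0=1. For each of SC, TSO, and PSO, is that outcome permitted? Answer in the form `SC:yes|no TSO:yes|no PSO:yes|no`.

outcome vector order: (P0.R0,P0.R1,P3.R0)
SC (6): 0/0/0, 0/0/1, 0/1/0, 0/1/1, 1/1/0, 1/1/1
TSO (6): 0/0/0, 0/0/1, 0/1/0, 0/1/1, 1/1/0, 1/1/1
PSO (6): 0/0/0, 0/0/1, 0/1/0, 0/1/1, 1/1/0, 1/1/1
target 0/0/1 ∈ {SC,TSO,PSO}

SC:yes TSO:yes PSO:yes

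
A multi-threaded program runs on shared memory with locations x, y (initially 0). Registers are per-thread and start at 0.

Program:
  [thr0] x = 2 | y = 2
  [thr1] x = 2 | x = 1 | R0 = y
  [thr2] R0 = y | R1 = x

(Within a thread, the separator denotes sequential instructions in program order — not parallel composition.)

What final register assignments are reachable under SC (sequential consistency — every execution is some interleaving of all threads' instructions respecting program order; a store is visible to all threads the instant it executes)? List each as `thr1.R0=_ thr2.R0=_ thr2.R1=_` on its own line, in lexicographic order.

thr1.R0=0 thr2.R0=0 thr2.R1=0
thr1.R0=0 thr2.R0=0 thr2.R1=1
thr1.R0=0 thr2.R0=0 thr2.R1=2
thr1.R0=0 thr2.R0=2 thr2.R1=1
thr1.R0=0 thr2.R0=2 thr2.R1=2
thr1.R0=2 thr2.R0=0 thr2.R1=0
thr1.R0=2 thr2.R0=0 thr2.R1=1
thr1.R0=2 thr2.R0=0 thr2.R1=2
thr1.R0=2 thr2.R0=2 thr2.R1=1
thr1.R0=2 thr2.R0=2 thr2.R1=2

outcome vector order: (thr1.R0,thr2.R0,thr2.R1)
|SC outcomes| = 10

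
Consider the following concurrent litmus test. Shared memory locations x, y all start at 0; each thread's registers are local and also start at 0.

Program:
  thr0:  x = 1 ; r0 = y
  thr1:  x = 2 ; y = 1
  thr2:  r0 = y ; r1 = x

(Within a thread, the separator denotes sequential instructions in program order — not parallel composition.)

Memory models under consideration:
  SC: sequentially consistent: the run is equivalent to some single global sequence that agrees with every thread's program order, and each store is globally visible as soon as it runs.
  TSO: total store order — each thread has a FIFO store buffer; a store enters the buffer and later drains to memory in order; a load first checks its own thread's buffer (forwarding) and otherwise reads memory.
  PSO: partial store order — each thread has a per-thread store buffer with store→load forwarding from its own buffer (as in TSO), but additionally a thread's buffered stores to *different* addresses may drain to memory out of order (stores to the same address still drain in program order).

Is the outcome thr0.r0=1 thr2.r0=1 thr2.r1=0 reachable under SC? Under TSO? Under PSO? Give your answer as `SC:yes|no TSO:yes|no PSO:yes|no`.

SC:no TSO:no PSO:yes

outcome vector order: (thr0.r0,thr2.r0,thr2.r1)
SC (10): <0 0 0>; <0 0 1>; <0 0 2>; <0 1 1>; <0 1 2>; <1 0 0>; <1 0 1>; <1 0 2>; <1 1 1>; <1 1 2>
TSO (10): <0 0 0>; <0 0 1>; <0 0 2>; <0 1 1>; <0 1 2>; <1 0 0>; <1 0 1>; <1 0 2>; <1 1 1>; <1 1 2>
PSO (12): <0 0 0>; <0 0 1>; <0 0 2>; <0 1 0>; <0 1 1>; <0 1 2>; <1 0 0>; <1 0 1>; <1 0 2>; <1 1 0>; <1 1 1>; <1 1 2>
target <1 1 0> ∈ {PSO}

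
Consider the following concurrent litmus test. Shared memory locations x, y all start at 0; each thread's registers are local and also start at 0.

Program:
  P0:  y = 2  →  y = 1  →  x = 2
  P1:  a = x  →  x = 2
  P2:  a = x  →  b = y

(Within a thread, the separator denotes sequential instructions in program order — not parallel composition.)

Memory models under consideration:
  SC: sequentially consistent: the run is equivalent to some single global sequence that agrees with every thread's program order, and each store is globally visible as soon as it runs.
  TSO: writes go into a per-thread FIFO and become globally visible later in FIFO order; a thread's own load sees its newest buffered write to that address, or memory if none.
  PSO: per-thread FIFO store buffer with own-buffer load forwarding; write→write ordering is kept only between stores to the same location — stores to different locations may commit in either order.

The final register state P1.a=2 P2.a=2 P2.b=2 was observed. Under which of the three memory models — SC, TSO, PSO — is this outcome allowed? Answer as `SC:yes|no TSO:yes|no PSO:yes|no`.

outcome vector order: (P1.a,P2.a,P2.b)
under SC → 0/0/0; 0/0/1; 0/0/2; 0/2/0; 0/2/1; 0/2/2; 2/0/0; 2/0/1; 2/0/2; 2/2/1
under TSO → 0/0/0; 0/0/1; 0/0/2; 0/2/0; 0/2/1; 0/2/2; 2/0/0; 2/0/1; 2/0/2; 2/2/1
under PSO → 0/0/0; 0/0/1; 0/0/2; 0/2/0; 0/2/1; 0/2/2; 2/0/0; 2/0/1; 2/0/2; 2/2/0; 2/2/1; 2/2/2
target 2/2/2 ∈ {PSO}

SC:no TSO:no PSO:yes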